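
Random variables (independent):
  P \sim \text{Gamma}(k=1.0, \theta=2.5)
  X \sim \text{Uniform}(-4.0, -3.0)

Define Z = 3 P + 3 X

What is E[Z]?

E[Z] = 3*E[P] + 3*E[X]
E[P] = 2.5
E[X] = -3.5
E[Z] = 3*2.5 + 3*(-3.5) = -3

-3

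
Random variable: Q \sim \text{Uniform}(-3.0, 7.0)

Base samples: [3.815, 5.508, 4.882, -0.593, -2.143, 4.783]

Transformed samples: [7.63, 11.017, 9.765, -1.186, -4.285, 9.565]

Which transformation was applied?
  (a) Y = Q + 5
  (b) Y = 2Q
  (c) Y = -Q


Checking option (b) Y = 2Q:
  Q = 3.815 -> Y = 7.63 ✓
  Q = 5.508 -> Y = 11.017 ✓
  Q = 4.882 -> Y = 9.765 ✓
All samples match this transformation.

(b) 2Q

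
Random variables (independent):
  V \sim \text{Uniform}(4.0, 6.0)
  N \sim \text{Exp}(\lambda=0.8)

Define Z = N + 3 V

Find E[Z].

E[Z] = 3*E[V] + 1*E[N]
E[V] = 5
E[N] = 1.25
E[Z] = 3*5 + 1*1.25 = 16.25

16.25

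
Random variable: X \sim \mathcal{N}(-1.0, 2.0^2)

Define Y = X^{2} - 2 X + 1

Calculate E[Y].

E[Y] = 1*E[X²] - 2*E[X] + 1
E[X] = -1
E[X²] = Var(X) + (E[X])² = 4 + 1 = 5
E[Y] = 1*5 - 2*(-1) + 1 = 8

8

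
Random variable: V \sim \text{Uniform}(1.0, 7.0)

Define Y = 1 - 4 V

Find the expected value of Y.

For Y = -4V + 1:
E[Y] = -4 * E[V] + 1
E[V] = (1 + 7)/2 = 4
E[Y] = -4 * 4 + 1 = -15

-15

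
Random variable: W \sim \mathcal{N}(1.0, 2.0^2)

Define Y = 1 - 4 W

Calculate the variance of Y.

For Y = aW + b: Var(Y) = a² * Var(W)
Var(W) = 2.0^2 = 4
Var(Y) = (-4)² * 4 = 16 * 4 = 64

64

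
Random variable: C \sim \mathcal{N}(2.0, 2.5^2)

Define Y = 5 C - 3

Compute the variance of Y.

For Y = aC + b: Var(Y) = a² * Var(C)
Var(C) = 2.5^2 = 6.25
Var(Y) = 5² * 6.25 = 25 * 6.25 = 156.25

156.25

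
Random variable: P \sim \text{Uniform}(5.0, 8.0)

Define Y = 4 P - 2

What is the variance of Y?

For Y = aP + b: Var(Y) = a² * Var(P)
Var(P) = (8 - 5)^2/12 = 0.75
Var(Y) = 4² * 0.75 = 16 * 0.75 = 12

12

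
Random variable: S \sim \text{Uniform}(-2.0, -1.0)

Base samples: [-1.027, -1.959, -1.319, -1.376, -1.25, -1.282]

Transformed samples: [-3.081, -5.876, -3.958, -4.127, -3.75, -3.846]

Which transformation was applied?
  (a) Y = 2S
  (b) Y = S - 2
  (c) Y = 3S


Checking option (c) Y = 3S:
  S = -1.027 -> Y = -3.081 ✓
  S = -1.959 -> Y = -5.876 ✓
  S = -1.319 -> Y = -3.958 ✓
All samples match this transformation.

(c) 3S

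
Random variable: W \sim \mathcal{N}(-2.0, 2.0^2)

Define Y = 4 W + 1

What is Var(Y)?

For Y = aW + b: Var(Y) = a² * Var(W)
Var(W) = 2.0^2 = 4
Var(Y) = 4² * 4 = 16 * 4 = 64

64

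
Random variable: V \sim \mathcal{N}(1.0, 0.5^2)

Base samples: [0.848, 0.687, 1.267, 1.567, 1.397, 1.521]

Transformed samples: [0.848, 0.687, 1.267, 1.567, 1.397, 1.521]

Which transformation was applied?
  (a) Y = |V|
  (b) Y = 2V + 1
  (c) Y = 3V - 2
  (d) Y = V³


Checking option (a) Y = |V|:
  V = 0.848 -> Y = 0.848 ✓
  V = 0.687 -> Y = 0.687 ✓
  V = 1.267 -> Y = 1.267 ✓
All samples match this transformation.

(a) |V|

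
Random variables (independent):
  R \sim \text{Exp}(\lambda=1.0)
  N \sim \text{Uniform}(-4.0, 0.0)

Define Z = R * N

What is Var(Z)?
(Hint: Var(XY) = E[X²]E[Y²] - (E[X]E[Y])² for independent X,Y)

Var(XY) = E[X²]E[Y²] - (E[X]E[Y])²
E[R] = 1, Var(R) = 1
E[N] = -2, Var(N) = 1.3333333
E[R²] = 1 + 1² = 2
E[N²] = 1.3333333 + (-2)² = 5.3333333
Var(Z) = 2*5.3333333 - (1*(-2))²
= 10.666667 - 4 = 6.6666667

6.6666667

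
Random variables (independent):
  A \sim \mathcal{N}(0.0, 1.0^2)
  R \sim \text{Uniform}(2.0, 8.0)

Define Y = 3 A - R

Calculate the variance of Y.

For independent RVs: Var(aX + bY) = a²Var(X) + b²Var(Y)
Var(A) = 1
Var(R) = 3
Var(Y) = 3²*1 + (-1)²*3
= 9*1 + 1*3 = 12

12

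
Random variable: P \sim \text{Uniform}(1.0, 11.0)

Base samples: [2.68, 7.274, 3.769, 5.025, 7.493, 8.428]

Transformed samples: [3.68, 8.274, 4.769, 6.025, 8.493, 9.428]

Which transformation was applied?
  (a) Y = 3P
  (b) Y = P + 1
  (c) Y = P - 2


Checking option (b) Y = P + 1:
  P = 2.68 -> Y = 3.68 ✓
  P = 7.274 -> Y = 8.274 ✓
  P = 3.769 -> Y = 4.769 ✓
All samples match this transformation.

(b) P + 1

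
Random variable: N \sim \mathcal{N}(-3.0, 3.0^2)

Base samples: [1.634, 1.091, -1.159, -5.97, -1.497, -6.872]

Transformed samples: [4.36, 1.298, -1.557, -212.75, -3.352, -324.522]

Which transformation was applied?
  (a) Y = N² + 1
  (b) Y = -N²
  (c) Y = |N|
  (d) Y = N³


Checking option (d) Y = N³:
  N = 1.634 -> Y = 4.36 ✓
  N = 1.091 -> Y = 1.298 ✓
  N = -1.159 -> Y = -1.557 ✓
All samples match this transformation.

(d) N³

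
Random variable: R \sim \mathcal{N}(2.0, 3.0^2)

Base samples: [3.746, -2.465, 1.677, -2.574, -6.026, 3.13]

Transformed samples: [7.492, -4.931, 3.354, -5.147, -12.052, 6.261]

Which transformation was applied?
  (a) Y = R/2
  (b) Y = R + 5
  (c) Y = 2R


Checking option (c) Y = 2R:
  R = 3.746 -> Y = 7.492 ✓
  R = -2.465 -> Y = -4.931 ✓
  R = 1.677 -> Y = 3.354 ✓
All samples match this transformation.

(c) 2R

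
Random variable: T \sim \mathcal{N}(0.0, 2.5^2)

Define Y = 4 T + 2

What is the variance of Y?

For Y = aT + b: Var(Y) = a² * Var(T)
Var(T) = 2.5^2 = 6.25
Var(Y) = 4² * 6.25 = 16 * 6.25 = 100

100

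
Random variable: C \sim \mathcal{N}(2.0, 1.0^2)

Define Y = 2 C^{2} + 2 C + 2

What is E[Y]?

E[Y] = 2*E[C²] + 2*E[C] + 2
E[C] = 2
E[C²] = Var(C) + (E[C])² = 1 + 4 = 5
E[Y] = 2*5 + 2*2 + 2 = 16

16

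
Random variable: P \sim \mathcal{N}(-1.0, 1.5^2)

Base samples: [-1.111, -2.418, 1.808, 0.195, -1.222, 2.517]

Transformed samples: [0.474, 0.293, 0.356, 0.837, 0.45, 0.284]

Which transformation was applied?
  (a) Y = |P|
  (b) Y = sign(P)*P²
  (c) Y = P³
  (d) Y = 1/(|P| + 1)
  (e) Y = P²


Checking option (d) Y = 1/(|P| + 1):
  P = -1.111 -> Y = 0.474 ✓
  P = -2.418 -> Y = 0.293 ✓
  P = 1.808 -> Y = 0.356 ✓
All samples match this transformation.

(d) 1/(|P| + 1)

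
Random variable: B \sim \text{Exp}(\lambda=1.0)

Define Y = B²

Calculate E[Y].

Using E[X²] = Var(X) + (E[X])²:
E[B] = 1
Var(B) = 1/1.0^2 = 1
E[B²] = 1 + 1² = 1 + 1 = 2

2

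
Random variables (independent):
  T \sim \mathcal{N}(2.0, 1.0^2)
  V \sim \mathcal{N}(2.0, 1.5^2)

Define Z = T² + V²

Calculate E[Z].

E[Z] = E[T²] + E[V²]
E[T²] = Var(T) + E[T]² = 1 + 4 = 5
E[V²] = Var(V) + E[V]² = 2.25 + 4 = 6.25
E[Z] = 5 + 6.25 = 11.25

11.25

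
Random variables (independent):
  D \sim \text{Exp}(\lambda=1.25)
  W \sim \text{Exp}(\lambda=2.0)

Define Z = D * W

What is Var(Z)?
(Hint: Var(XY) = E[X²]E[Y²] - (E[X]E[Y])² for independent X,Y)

Var(XY) = E[X²]E[Y²] - (E[X]E[Y])²
E[D] = 0.8, Var(D) = 0.64
E[W] = 0.5, Var(W) = 0.25
E[D²] = 0.64 + 0.8² = 1.28
E[W²] = 0.25 + 0.5² = 0.5
Var(Z) = 1.28*0.5 - (0.8*0.5)²
= 0.64 - 0.16 = 0.48

0.48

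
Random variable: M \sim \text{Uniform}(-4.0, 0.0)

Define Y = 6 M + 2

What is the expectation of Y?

For Y = 6M + 2:
E[Y] = 6 * E[M] + 2
E[M] = (-4 + 0)/2 = -2
E[Y] = 6 * (-2) + 2 = -10

-10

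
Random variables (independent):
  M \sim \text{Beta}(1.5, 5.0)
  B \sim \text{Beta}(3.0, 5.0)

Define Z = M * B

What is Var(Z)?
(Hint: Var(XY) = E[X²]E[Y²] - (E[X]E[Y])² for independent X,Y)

Var(XY) = E[X²]E[Y²] - (E[X]E[Y])²
E[M] = 0.23076923, Var(M) = 0.023668639
E[B] = 0.375, Var(B) = 0.026041667
E[M²] = 0.023668639 + 0.23076923² = 0.076923077
E[B²] = 0.026041667 + 0.375² = 0.16666667
Var(Z) = 0.076923077*0.16666667 - (0.23076923*0.375)²
= 0.012820513 - 0.0074889053 = 0.0053316075

0.0053316075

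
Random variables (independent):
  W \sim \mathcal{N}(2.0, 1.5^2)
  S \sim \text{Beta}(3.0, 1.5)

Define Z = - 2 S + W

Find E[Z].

E[Z] = 1*E[W] - 2*E[S]
E[W] = 2
E[S] = 0.66666667
E[Z] = 1*2 - 2*0.66666667 = 0.66666667

0.66666667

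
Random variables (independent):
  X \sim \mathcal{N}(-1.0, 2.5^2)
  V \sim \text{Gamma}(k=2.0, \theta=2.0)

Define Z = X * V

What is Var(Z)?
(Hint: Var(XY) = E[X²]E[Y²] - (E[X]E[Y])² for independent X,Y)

Var(XY) = E[X²]E[Y²] - (E[X]E[Y])²
E[X] = -1, Var(X) = 6.25
E[V] = 4, Var(V) = 8
E[X²] = 6.25 + (-1)² = 7.25
E[V²] = 8 + 4² = 24
Var(Z) = 7.25*24 - (-1*4)²
= 174 - 16 = 158

158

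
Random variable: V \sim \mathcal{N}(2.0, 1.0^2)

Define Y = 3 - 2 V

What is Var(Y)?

For Y = aV + b: Var(Y) = a² * Var(V)
Var(V) = 1.0^2 = 1
Var(Y) = (-2)² * 1 = 4 * 1 = 4

4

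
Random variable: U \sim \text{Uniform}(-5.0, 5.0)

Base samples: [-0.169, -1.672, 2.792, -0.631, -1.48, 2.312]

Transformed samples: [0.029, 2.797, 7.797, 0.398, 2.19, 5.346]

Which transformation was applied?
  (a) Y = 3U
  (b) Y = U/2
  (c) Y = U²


Checking option (c) Y = U²:
  U = -0.169 -> Y = 0.029 ✓
  U = -1.672 -> Y = 2.797 ✓
  U = 2.792 -> Y = 7.797 ✓
All samples match this transformation.

(c) U²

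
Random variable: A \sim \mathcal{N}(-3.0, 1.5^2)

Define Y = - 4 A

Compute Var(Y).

For Y = aA + b: Var(Y) = a² * Var(A)
Var(A) = 1.5^2 = 2.25
Var(Y) = (-4)² * 2.25 = 16 * 2.25 = 36

36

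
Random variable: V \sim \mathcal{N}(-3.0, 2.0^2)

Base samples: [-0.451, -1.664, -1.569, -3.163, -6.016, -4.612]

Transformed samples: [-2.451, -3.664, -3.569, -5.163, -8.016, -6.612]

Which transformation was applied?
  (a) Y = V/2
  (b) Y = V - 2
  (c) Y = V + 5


Checking option (b) Y = V - 2:
  V = -0.451 -> Y = -2.451 ✓
  V = -1.664 -> Y = -3.664 ✓
  V = -1.569 -> Y = -3.569 ✓
All samples match this transformation.

(b) V - 2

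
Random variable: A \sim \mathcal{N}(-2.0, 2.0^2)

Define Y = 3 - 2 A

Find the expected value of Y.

For Y = -2A + 3:
E[Y] = -2 * E[A] + 3
E[A] = -2.0 = -2
E[Y] = -2 * (-2) + 3 = 7

7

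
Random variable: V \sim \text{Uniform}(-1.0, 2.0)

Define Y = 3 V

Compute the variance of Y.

For Y = aV + b: Var(Y) = a² * Var(V)
Var(V) = (2 + 1)^2/12 = 0.75
Var(Y) = 3² * 0.75 = 9 * 0.75 = 6.75

6.75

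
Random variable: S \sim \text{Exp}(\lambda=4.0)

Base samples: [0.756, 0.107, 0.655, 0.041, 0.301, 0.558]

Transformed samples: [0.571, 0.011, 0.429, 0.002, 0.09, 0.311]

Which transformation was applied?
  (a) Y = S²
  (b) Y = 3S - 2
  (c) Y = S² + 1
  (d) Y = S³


Checking option (a) Y = S²:
  S = 0.756 -> Y = 0.571 ✓
  S = 0.107 -> Y = 0.011 ✓
  S = 0.655 -> Y = 0.429 ✓
All samples match this transformation.

(a) S²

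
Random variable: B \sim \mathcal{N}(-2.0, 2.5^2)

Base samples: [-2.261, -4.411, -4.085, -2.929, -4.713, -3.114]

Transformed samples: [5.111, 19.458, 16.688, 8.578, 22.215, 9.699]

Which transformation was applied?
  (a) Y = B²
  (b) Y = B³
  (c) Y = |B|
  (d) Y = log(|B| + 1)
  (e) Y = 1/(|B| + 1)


Checking option (a) Y = B²:
  B = -2.261 -> Y = 5.111 ✓
  B = -4.411 -> Y = 19.458 ✓
  B = -4.085 -> Y = 16.688 ✓
All samples match this transformation.

(a) B²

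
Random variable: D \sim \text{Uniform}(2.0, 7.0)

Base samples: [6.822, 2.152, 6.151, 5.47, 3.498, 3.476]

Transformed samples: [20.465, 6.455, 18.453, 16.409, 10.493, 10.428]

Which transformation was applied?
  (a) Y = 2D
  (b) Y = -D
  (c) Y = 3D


Checking option (c) Y = 3D:
  D = 6.822 -> Y = 20.465 ✓
  D = 2.152 -> Y = 6.455 ✓
  D = 6.151 -> Y = 18.453 ✓
All samples match this transformation.

(c) 3D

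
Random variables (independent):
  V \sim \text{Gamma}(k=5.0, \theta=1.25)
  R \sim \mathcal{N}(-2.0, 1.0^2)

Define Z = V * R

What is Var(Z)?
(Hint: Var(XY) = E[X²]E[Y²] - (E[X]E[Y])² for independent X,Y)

Var(XY) = E[X²]E[Y²] - (E[X]E[Y])²
E[V] = 6.25, Var(V) = 7.8125
E[R] = -2, Var(R) = 1
E[V²] = 7.8125 + 6.25² = 46.875
E[R²] = 1 + (-2)² = 5
Var(Z) = 46.875*5 - (6.25*(-2))²
= 234.375 - 156.25 = 78.125

78.125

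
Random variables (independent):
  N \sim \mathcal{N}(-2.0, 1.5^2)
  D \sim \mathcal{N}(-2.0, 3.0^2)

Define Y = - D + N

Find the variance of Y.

For independent RVs: Var(aX + bY) = a²Var(X) + b²Var(Y)
Var(N) = 2.25
Var(D) = 9
Var(Y) = 1²*2.25 + (-1)²*9
= 1*2.25 + 1*9 = 11.25

11.25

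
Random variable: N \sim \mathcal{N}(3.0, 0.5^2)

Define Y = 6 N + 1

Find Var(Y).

For Y = aN + b: Var(Y) = a² * Var(N)
Var(N) = 0.5^2 = 0.25
Var(Y) = 6² * 0.25 = 36 * 0.25 = 9

9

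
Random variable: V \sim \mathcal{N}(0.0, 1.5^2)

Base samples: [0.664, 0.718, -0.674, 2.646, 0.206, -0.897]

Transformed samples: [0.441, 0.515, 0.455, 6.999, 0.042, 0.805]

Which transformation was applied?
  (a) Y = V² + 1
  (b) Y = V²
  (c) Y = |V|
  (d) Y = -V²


Checking option (b) Y = V²:
  V = 0.664 -> Y = 0.441 ✓
  V = 0.718 -> Y = 0.515 ✓
  V = -0.674 -> Y = 0.455 ✓
All samples match this transformation.

(b) V²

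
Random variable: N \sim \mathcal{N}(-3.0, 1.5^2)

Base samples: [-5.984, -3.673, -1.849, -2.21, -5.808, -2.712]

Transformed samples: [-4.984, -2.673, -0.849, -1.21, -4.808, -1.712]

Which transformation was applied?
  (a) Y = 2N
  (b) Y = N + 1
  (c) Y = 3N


Checking option (b) Y = N + 1:
  N = -5.984 -> Y = -4.984 ✓
  N = -3.673 -> Y = -2.673 ✓
  N = -1.849 -> Y = -0.849 ✓
All samples match this transformation.

(b) N + 1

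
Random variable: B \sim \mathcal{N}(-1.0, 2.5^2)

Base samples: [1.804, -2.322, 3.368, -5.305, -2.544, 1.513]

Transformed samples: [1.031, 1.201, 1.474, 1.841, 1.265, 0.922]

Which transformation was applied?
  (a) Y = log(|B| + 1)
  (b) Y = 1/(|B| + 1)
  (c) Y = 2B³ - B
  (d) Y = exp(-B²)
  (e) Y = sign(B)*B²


Checking option (a) Y = log(|B| + 1):
  B = 1.804 -> Y = 1.031 ✓
  B = -2.322 -> Y = 1.201 ✓
  B = 3.368 -> Y = 1.474 ✓
All samples match this transformation.

(a) log(|B| + 1)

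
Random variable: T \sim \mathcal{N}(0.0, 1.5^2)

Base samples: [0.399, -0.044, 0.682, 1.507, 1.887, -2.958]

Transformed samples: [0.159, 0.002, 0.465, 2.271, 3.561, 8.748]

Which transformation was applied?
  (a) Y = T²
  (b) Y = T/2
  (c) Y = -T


Checking option (a) Y = T²:
  T = 0.399 -> Y = 0.159 ✓
  T = -0.044 -> Y = 0.002 ✓
  T = 0.682 -> Y = 0.465 ✓
All samples match this transformation.

(a) T²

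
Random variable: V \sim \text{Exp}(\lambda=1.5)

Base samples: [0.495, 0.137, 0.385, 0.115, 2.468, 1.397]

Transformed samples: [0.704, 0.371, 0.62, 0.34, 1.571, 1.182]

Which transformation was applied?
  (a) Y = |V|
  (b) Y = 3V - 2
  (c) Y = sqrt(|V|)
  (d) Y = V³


Checking option (c) Y = sqrt(|V|):
  V = 0.495 -> Y = 0.704 ✓
  V = 0.137 -> Y = 0.371 ✓
  V = 0.385 -> Y = 0.62 ✓
All samples match this transformation.

(c) sqrt(|V|)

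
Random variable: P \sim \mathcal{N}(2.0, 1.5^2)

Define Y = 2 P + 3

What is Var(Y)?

For Y = aP + b: Var(Y) = a² * Var(P)
Var(P) = 1.5^2 = 2.25
Var(Y) = 2² * 2.25 = 4 * 2.25 = 9

9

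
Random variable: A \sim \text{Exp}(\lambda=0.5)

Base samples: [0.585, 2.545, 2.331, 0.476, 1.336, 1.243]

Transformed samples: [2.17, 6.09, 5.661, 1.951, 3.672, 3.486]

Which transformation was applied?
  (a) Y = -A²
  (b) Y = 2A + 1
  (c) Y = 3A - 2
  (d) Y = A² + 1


Checking option (b) Y = 2A + 1:
  A = 0.585 -> Y = 2.17 ✓
  A = 2.545 -> Y = 6.09 ✓
  A = 2.331 -> Y = 5.661 ✓
All samples match this transformation.

(b) 2A + 1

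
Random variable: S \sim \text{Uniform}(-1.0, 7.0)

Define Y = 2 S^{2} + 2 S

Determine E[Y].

E[Y] = 2*E[S²] + 2*E[S]
E[S] = 3
E[S²] = Var(S) + (E[S])² = 5.3333333 + 9 = 14.333333
E[Y] = 2*14.333333 + 2*3 = 34.666667

34.666667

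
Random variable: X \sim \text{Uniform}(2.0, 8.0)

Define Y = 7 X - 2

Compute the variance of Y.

For Y = aX + b: Var(Y) = a² * Var(X)
Var(X) = (8 - 2)^2/12 = 3
Var(Y) = 7² * 3 = 49 * 3 = 147

147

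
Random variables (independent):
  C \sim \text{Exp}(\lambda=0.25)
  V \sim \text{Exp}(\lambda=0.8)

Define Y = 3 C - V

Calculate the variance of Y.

For independent RVs: Var(aX + bY) = a²Var(X) + b²Var(Y)
Var(C) = 16
Var(V) = 1.5625
Var(Y) = 3²*16 + (-1)²*1.5625
= 9*16 + 1*1.5625 = 145.5625

145.5625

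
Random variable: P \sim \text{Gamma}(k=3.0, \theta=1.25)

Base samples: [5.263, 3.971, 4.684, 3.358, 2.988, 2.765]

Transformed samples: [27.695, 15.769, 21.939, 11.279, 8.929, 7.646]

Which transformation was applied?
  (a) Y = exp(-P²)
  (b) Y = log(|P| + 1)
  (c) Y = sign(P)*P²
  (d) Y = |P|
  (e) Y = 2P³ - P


Checking option (c) Y = sign(P)*P²:
  P = 5.263 -> Y = 27.695 ✓
  P = 3.971 -> Y = 15.769 ✓
  P = 4.684 -> Y = 21.939 ✓
All samples match this transformation.

(c) sign(P)*P²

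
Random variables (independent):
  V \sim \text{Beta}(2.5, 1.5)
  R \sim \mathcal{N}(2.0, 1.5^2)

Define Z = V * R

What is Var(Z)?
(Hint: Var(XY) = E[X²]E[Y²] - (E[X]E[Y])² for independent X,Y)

Var(XY) = E[X²]E[Y²] - (E[X]E[Y])²
E[V] = 0.625, Var(V) = 0.046875
E[R] = 2, Var(R) = 2.25
E[V²] = 0.046875 + 0.625² = 0.4375
E[R²] = 2.25 + 2² = 6.25
Var(Z) = 0.4375*6.25 - (0.625*2)²
= 2.734375 - 1.5625 = 1.171875

1.171875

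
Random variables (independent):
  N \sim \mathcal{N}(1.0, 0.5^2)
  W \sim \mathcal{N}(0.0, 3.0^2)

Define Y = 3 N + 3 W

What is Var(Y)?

For independent RVs: Var(aX + bY) = a²Var(X) + b²Var(Y)
Var(N) = 0.25
Var(W) = 9
Var(Y) = 3²*0.25 + 3²*9
= 9*0.25 + 9*9 = 83.25

83.25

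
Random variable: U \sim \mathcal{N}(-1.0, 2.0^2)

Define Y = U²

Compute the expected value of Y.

Using E[X²] = Var(X) + (E[X])²:
E[U] = -1
Var(U) = 2.0^2 = 4
E[U²] = 4 + (-1)² = 4 + 1 = 5

5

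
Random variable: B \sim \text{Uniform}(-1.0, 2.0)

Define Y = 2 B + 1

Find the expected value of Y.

For Y = 2B + 1:
E[Y] = 2 * E[B] + 1
E[B] = (-1 + 2)/2 = 0.5
E[Y] = 2 * 0.5 + 1 = 2

2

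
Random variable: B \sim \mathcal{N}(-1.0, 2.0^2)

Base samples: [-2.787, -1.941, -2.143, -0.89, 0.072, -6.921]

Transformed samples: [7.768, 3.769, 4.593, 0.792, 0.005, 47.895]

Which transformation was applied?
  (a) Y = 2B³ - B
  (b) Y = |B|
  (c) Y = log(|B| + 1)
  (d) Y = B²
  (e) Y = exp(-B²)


Checking option (d) Y = B²:
  B = -2.787 -> Y = 7.768 ✓
  B = -1.941 -> Y = 3.769 ✓
  B = -2.143 -> Y = 4.593 ✓
All samples match this transformation.

(d) B²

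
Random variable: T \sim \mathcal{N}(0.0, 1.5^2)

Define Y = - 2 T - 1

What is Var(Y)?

For Y = aT + b: Var(Y) = a² * Var(T)
Var(T) = 1.5^2 = 2.25
Var(Y) = (-2)² * 2.25 = 4 * 2.25 = 9

9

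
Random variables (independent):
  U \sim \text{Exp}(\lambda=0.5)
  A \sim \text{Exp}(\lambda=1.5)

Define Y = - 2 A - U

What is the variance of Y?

For independent RVs: Var(aX + bY) = a²Var(X) + b²Var(Y)
Var(U) = 4
Var(A) = 0.44444444
Var(Y) = (-1)²*4 + (-2)²*0.44444444
= 1*4 + 4*0.44444444 = 5.7777778

5.7777778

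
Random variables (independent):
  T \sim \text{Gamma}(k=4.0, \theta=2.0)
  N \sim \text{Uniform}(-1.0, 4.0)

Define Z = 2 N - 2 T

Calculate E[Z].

E[Z] = -2*E[T] + 2*E[N]
E[T] = 8
E[N] = 1.5
E[Z] = -2*8 + 2*1.5 = -13

-13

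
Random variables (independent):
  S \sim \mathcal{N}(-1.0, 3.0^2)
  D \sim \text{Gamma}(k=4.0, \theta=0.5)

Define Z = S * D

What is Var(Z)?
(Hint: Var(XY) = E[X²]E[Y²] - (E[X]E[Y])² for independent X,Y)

Var(XY) = E[X²]E[Y²] - (E[X]E[Y])²
E[S] = -1, Var(S) = 9
E[D] = 2, Var(D) = 1
E[S²] = 9 + (-1)² = 10
E[D²] = 1 + 2² = 5
Var(Z) = 10*5 - (-1*2)²
= 50 - 4 = 46

46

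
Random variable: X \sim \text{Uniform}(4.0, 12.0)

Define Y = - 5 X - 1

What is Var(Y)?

For Y = aX + b: Var(Y) = a² * Var(X)
Var(X) = (12 - 4)^2/12 = 5.3333333
Var(Y) = (-5)² * 5.3333333 = 25 * 5.3333333 = 133.33333

133.33333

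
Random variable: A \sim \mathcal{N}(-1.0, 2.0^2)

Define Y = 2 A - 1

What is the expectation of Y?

For Y = 2A - 1:
E[Y] = 2 * E[A] - 1
E[A] = -1.0 = -1
E[Y] = 2 * (-1) - 1 = -3

-3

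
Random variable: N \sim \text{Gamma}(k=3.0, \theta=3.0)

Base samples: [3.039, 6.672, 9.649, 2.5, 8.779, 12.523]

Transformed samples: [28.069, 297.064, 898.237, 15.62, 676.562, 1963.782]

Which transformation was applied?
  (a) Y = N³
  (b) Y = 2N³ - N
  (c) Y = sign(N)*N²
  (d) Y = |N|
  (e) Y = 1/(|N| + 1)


Checking option (a) Y = N³:
  N = 3.039 -> Y = 28.069 ✓
  N = 6.672 -> Y = 297.064 ✓
  N = 9.649 -> Y = 898.237 ✓
All samples match this transformation.

(a) N³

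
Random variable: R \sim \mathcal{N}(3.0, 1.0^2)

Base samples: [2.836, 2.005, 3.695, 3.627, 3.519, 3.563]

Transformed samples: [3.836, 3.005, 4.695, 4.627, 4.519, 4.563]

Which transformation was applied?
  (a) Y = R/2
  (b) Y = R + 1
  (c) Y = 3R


Checking option (b) Y = R + 1:
  R = 2.836 -> Y = 3.836 ✓
  R = 2.005 -> Y = 3.005 ✓
  R = 3.695 -> Y = 4.695 ✓
All samples match this transformation.

(b) R + 1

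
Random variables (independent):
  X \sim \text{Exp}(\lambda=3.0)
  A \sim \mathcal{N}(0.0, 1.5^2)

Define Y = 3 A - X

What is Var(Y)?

For independent RVs: Var(aX + bY) = a²Var(X) + b²Var(Y)
Var(X) = 0.11111111
Var(A) = 2.25
Var(Y) = (-1)²*0.11111111 + 3²*2.25
= 1*0.11111111 + 9*2.25 = 20.361111

20.361111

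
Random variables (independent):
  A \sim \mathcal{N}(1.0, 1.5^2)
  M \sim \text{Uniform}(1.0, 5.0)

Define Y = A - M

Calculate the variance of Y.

For independent RVs: Var(aX + bY) = a²Var(X) + b²Var(Y)
Var(A) = 2.25
Var(M) = 1.3333333
Var(Y) = 1²*2.25 + (-1)²*1.3333333
= 1*2.25 + 1*1.3333333 = 3.5833333

3.5833333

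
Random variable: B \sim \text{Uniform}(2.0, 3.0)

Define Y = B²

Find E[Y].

Using E[X²] = Var(X) + (E[X])²:
E[B] = 2.5
Var(B) = (3 - 2)^2/12 = 0.083333333
E[B²] = 0.083333333 + 2.5² = 0.083333333 + 6.25 = 6.3333333

6.3333333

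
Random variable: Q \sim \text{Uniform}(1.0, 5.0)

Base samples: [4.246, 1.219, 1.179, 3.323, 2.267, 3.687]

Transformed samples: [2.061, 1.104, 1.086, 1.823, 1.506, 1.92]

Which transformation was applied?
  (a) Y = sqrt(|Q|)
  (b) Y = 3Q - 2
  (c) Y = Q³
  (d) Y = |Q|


Checking option (a) Y = sqrt(|Q|):
  Q = 4.246 -> Y = 2.061 ✓
  Q = 1.219 -> Y = 1.104 ✓
  Q = 1.179 -> Y = 1.086 ✓
All samples match this transformation.

(a) sqrt(|Q|)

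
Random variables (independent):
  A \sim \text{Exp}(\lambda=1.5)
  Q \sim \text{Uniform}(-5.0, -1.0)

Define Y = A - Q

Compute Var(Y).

For independent RVs: Var(aX + bY) = a²Var(X) + b²Var(Y)
Var(A) = 0.44444444
Var(Q) = 1.3333333
Var(Y) = 1²*0.44444444 + (-1)²*1.3333333
= 1*0.44444444 + 1*1.3333333 = 1.7777778

1.7777778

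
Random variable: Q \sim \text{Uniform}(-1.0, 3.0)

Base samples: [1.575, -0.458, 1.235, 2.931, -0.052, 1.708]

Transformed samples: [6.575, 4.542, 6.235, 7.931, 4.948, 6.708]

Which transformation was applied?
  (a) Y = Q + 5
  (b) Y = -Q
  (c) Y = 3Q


Checking option (a) Y = Q + 5:
  Q = 1.575 -> Y = 6.575 ✓
  Q = -0.458 -> Y = 4.542 ✓
  Q = 1.235 -> Y = 6.235 ✓
All samples match this transformation.

(a) Q + 5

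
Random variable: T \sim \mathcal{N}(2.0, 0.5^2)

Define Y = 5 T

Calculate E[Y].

For Y = 5T:
E[Y] = 5 * E[T]
E[T] = 2.0 = 2
E[Y] = 5 * 2 = 10

10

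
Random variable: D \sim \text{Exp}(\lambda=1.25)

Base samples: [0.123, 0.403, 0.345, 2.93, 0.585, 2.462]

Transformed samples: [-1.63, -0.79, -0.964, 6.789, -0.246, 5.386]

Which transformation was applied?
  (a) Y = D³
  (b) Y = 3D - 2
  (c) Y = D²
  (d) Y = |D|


Checking option (b) Y = 3D - 2:
  D = 0.123 -> Y = -1.63 ✓
  D = 0.403 -> Y = -0.79 ✓
  D = 0.345 -> Y = -0.964 ✓
All samples match this transformation.

(b) 3D - 2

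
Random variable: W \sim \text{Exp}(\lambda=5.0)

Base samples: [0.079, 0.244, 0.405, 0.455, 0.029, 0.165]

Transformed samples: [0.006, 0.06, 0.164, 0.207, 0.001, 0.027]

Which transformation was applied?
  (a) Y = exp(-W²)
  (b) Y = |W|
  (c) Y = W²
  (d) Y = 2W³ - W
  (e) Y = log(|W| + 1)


Checking option (c) Y = W²:
  W = 0.079 -> Y = 0.006 ✓
  W = 0.244 -> Y = 0.06 ✓
  W = 0.405 -> Y = 0.164 ✓
All samples match this transformation.

(c) W²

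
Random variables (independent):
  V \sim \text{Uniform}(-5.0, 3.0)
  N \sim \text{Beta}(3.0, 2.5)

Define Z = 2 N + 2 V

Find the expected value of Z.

E[Z] = 2*E[V] + 2*E[N]
E[V] = -1
E[N] = 0.54545455
E[Z] = 2*(-1) + 2*0.54545455 = -0.90909091

-0.90909091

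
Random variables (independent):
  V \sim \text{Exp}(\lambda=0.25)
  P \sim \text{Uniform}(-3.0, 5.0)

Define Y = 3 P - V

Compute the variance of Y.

For independent RVs: Var(aX + bY) = a²Var(X) + b²Var(Y)
Var(V) = 16
Var(P) = 5.3333333
Var(Y) = (-1)²*16 + 3²*5.3333333
= 1*16 + 9*5.3333333 = 64

64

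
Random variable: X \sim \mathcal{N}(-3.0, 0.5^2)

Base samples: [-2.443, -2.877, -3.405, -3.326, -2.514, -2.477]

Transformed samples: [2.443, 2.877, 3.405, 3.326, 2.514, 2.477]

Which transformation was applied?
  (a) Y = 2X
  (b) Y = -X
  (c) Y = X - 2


Checking option (b) Y = -X:
  X = -2.443 -> Y = 2.443 ✓
  X = -2.877 -> Y = 2.877 ✓
  X = -3.405 -> Y = 3.405 ✓
All samples match this transformation.

(b) -X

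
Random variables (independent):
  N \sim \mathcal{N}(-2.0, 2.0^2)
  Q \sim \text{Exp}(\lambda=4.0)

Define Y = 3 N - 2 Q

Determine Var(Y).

For independent RVs: Var(aX + bY) = a²Var(X) + b²Var(Y)
Var(N) = 4
Var(Q) = 0.0625
Var(Y) = 3²*4 + (-2)²*0.0625
= 9*4 + 4*0.0625 = 36.25

36.25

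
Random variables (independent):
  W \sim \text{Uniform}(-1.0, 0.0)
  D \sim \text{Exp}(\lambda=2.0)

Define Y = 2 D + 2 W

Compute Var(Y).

For independent RVs: Var(aX + bY) = a²Var(X) + b²Var(Y)
Var(W) = 0.083333333
Var(D) = 0.25
Var(Y) = 2²*0.083333333 + 2²*0.25
= 4*0.083333333 + 4*0.25 = 1.3333333

1.3333333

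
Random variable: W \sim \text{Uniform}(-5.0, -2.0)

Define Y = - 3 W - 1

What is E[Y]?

For Y = -3W - 1:
E[Y] = -3 * E[W] - 1
E[W] = (-5 - 2)/2 = -3.5
E[Y] = -3 * (-3.5) - 1 = 9.5

9.5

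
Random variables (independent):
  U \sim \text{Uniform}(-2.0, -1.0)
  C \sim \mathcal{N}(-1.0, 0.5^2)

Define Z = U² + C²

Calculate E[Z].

E[Z] = E[U²] + E[C²]
E[U²] = Var(U) + E[U]² = 0.083333333 + 2.25 = 2.3333333
E[C²] = Var(C) + E[C]² = 0.25 + 1 = 1.25
E[Z] = 2.3333333 + 1.25 = 3.5833333

3.5833333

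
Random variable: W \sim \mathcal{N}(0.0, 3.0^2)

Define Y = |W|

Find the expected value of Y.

For X ~ N(0, 3.0²), E[|X|] = sigma * sqrt(2/pi)
= 3.0 * sqrt(2/pi) = 2.3936537

2.3936537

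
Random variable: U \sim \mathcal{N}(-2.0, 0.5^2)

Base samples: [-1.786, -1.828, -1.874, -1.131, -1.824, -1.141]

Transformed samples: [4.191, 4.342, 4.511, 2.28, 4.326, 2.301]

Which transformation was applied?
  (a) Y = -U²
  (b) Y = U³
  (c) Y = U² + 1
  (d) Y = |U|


Checking option (c) Y = U² + 1:
  U = -1.786 -> Y = 4.191 ✓
  U = -1.828 -> Y = 4.342 ✓
  U = -1.874 -> Y = 4.511 ✓
All samples match this transformation.

(c) U² + 1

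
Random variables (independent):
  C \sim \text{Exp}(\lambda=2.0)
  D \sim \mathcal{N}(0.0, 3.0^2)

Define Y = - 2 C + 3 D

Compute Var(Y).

For independent RVs: Var(aX + bY) = a²Var(X) + b²Var(Y)
Var(C) = 0.25
Var(D) = 9
Var(Y) = (-2)²*0.25 + 3²*9
= 4*0.25 + 9*9 = 82

82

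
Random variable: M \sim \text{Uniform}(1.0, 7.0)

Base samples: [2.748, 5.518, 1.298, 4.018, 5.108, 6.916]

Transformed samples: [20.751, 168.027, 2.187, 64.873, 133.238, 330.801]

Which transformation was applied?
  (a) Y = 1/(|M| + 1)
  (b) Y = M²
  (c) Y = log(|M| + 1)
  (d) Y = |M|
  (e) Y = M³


Checking option (e) Y = M³:
  M = 2.748 -> Y = 20.751 ✓
  M = 5.518 -> Y = 168.027 ✓
  M = 1.298 -> Y = 2.187 ✓
All samples match this transformation.

(e) M³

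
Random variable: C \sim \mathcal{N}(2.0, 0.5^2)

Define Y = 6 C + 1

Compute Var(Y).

For Y = aC + b: Var(Y) = a² * Var(C)
Var(C) = 0.5^2 = 0.25
Var(Y) = 6² * 0.25 = 36 * 0.25 = 9

9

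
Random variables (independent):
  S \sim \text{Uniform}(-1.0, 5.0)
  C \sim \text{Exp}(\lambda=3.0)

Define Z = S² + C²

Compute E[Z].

E[Z] = E[S²] + E[C²]
E[S²] = Var(S) + E[S]² = 3 + 4 = 7
E[C²] = Var(C) + E[C]² = 0.11111111 + 0.11111111 = 0.22222222
E[Z] = 7 + 0.22222222 = 7.2222222

7.2222222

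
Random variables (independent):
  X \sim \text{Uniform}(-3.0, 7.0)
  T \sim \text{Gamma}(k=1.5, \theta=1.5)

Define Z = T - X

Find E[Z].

E[Z] = -1*E[X] + 1*E[T]
E[X] = 2
E[T] = 2.25
E[Z] = -1*2 + 1*2.25 = 0.25

0.25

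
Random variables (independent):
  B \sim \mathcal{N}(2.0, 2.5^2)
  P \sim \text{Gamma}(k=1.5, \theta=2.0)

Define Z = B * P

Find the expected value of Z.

For independent RVs: E[XY] = E[X]*E[Y]
E[B] = 2
E[P] = 3
E[Z] = 2 * 3 = 6

6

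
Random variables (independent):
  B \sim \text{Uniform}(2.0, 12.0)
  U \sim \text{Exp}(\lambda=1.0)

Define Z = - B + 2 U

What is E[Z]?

E[Z] = -1*E[B] + 2*E[U]
E[B] = 7
E[U] = 1
E[Z] = -1*7 + 2*1 = -5

-5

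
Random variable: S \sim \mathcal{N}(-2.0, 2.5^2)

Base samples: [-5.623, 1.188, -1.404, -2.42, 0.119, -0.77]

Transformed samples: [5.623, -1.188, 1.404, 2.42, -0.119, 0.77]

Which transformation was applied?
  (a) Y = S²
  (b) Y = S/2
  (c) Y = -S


Checking option (c) Y = -S:
  S = -5.623 -> Y = 5.623 ✓
  S = 1.188 -> Y = -1.188 ✓
  S = -1.404 -> Y = 1.404 ✓
All samples match this transformation.

(c) -S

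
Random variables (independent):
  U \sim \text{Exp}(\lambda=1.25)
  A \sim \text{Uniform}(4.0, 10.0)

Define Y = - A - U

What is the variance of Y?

For independent RVs: Var(aX + bY) = a²Var(X) + b²Var(Y)
Var(U) = 0.64
Var(A) = 3
Var(Y) = (-1)²*0.64 + (-1)²*3
= 1*0.64 + 1*3 = 3.64

3.64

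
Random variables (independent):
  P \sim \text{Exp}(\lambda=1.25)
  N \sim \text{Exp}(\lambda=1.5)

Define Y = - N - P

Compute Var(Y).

For independent RVs: Var(aX + bY) = a²Var(X) + b²Var(Y)
Var(P) = 0.64
Var(N) = 0.44444444
Var(Y) = (-1)²*0.64 + (-1)²*0.44444444
= 1*0.64 + 1*0.44444444 = 1.0844444

1.0844444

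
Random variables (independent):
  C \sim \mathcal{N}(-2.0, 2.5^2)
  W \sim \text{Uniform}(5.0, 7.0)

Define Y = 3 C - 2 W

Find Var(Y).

For independent RVs: Var(aX + bY) = a²Var(X) + b²Var(Y)
Var(C) = 6.25
Var(W) = 0.33333333
Var(Y) = 3²*6.25 + (-2)²*0.33333333
= 9*6.25 + 4*0.33333333 = 57.583333

57.583333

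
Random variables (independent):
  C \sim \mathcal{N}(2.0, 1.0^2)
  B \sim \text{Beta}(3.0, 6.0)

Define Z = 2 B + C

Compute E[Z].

E[Z] = 1*E[C] + 2*E[B]
E[C] = 2
E[B] = 0.33333333
E[Z] = 1*2 + 2*0.33333333 = 2.6666667

2.6666667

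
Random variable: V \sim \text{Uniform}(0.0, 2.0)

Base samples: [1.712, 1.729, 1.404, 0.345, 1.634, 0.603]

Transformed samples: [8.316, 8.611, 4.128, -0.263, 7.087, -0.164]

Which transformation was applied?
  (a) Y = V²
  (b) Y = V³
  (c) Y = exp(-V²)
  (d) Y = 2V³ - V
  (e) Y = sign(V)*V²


Checking option (d) Y = 2V³ - V:
  V = 1.712 -> Y = 8.316 ✓
  V = 1.729 -> Y = 8.611 ✓
  V = 1.404 -> Y = 4.128 ✓
All samples match this transformation.

(d) 2V³ - V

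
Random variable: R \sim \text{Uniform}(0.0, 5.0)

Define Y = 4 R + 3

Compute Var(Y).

For Y = aR + b: Var(Y) = a² * Var(R)
Var(R) = (5 - 0)^2/12 = 2.0833333
Var(Y) = 4² * 2.0833333 = 16 * 2.0833333 = 33.333333

33.333333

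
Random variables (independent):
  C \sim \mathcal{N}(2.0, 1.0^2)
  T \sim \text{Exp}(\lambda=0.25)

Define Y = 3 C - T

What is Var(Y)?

For independent RVs: Var(aX + bY) = a²Var(X) + b²Var(Y)
Var(C) = 1
Var(T) = 16
Var(Y) = 3²*1 + (-1)²*16
= 9*1 + 1*16 = 25

25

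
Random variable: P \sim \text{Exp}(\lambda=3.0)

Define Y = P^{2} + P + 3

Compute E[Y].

E[Y] = 1*E[P²] + 1*E[P] + 3
E[P] = 0.33333333
E[P²] = Var(P) + (E[P])² = 0.11111111 + 0.11111111 = 0.22222222
E[Y] = 1*0.22222222 + 1*0.33333333 + 3 = 3.5555556

3.5555556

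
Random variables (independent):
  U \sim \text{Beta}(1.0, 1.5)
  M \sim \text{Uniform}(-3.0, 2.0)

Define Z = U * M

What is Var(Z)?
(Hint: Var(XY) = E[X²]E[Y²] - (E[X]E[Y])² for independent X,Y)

Var(XY) = E[X²]E[Y²] - (E[X]E[Y])²
E[U] = 0.4, Var(U) = 0.068571429
E[M] = -0.5, Var(M) = 2.0833333
E[U²] = 0.068571429 + 0.4² = 0.22857143
E[M²] = 2.0833333 + (-0.5)² = 2.3333333
Var(Z) = 0.22857143*2.3333333 - (0.4*(-0.5))²
= 0.53333333 - 0.04 = 0.49333333

0.49333333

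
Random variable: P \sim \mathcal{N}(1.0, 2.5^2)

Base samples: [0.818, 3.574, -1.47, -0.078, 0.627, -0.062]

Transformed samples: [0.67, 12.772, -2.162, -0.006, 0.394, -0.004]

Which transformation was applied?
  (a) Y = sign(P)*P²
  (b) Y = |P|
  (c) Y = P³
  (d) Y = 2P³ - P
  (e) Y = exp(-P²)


Checking option (a) Y = sign(P)*P²:
  P = 0.818 -> Y = 0.67 ✓
  P = 3.574 -> Y = 12.772 ✓
  P = -1.47 -> Y = -2.162 ✓
All samples match this transformation.

(a) sign(P)*P²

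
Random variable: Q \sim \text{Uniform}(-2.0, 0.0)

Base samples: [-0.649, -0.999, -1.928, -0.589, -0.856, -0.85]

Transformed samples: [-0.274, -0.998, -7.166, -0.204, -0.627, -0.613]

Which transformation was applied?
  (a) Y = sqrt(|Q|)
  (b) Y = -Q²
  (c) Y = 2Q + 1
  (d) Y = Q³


Checking option (d) Y = Q³:
  Q = -0.649 -> Y = -0.274 ✓
  Q = -0.999 -> Y = -0.998 ✓
  Q = -1.928 -> Y = -7.166 ✓
All samples match this transformation.

(d) Q³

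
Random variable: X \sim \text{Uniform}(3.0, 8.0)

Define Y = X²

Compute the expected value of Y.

E[X²] = Var(X) + (E[X])² = 2.0833333 + 30.25 = 32.333333

32.333333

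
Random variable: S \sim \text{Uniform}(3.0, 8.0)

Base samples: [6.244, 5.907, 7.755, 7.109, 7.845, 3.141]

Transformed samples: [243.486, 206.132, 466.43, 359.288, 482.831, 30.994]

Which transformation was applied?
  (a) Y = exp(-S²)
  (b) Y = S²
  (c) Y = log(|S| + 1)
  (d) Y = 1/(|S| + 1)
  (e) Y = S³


Checking option (e) Y = S³:
  S = 6.244 -> Y = 243.486 ✓
  S = 5.907 -> Y = 206.132 ✓
  S = 7.755 -> Y = 466.43 ✓
All samples match this transformation.

(e) S³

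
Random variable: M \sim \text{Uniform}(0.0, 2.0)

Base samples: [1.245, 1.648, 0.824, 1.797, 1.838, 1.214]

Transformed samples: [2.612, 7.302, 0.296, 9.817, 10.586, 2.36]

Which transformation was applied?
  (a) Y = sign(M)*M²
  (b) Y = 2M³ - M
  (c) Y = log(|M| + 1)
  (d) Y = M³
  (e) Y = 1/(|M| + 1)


Checking option (b) Y = 2M³ - M:
  M = 1.245 -> Y = 2.612 ✓
  M = 1.648 -> Y = 7.302 ✓
  M = 0.824 -> Y = 0.296 ✓
All samples match this transformation.

(b) 2M³ - M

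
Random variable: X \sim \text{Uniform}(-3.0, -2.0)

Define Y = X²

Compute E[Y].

Using E[X²] = Var(X) + (E[X])²:
E[X] = -2.5
Var(X) = (-2 + 3)^2/12 = 0.083333333
E[X²] = 0.083333333 + (-2.5)² = 0.083333333 + 6.25 = 6.3333333

6.3333333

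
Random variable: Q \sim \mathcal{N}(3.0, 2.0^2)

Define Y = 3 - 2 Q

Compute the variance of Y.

For Y = aQ + b: Var(Y) = a² * Var(Q)
Var(Q) = 2.0^2 = 4
Var(Y) = (-2)² * 4 = 4 * 4 = 16

16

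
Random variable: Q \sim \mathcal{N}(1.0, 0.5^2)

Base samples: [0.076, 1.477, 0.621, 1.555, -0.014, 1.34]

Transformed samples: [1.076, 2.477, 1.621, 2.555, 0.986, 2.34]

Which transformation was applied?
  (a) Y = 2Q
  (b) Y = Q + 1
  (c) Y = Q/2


Checking option (b) Y = Q + 1:
  Q = 0.076 -> Y = 1.076 ✓
  Q = 1.477 -> Y = 2.477 ✓
  Q = 0.621 -> Y = 1.621 ✓
All samples match this transformation.

(b) Q + 1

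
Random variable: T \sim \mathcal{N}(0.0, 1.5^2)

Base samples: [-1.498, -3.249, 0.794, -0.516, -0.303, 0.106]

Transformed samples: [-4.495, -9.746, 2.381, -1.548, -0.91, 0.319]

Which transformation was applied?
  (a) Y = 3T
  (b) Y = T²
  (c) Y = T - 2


Checking option (a) Y = 3T:
  T = -1.498 -> Y = -4.495 ✓
  T = -3.249 -> Y = -9.746 ✓
  T = 0.794 -> Y = 2.381 ✓
All samples match this transformation.

(a) 3T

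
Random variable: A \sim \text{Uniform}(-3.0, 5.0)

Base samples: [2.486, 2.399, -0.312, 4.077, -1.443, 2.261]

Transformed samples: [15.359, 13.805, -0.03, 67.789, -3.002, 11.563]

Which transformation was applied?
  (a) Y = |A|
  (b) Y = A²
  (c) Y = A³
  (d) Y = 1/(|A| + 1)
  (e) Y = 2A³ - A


Checking option (c) Y = A³:
  A = 2.486 -> Y = 15.359 ✓
  A = 2.399 -> Y = 13.805 ✓
  A = -0.312 -> Y = -0.03 ✓
All samples match this transformation.

(c) A³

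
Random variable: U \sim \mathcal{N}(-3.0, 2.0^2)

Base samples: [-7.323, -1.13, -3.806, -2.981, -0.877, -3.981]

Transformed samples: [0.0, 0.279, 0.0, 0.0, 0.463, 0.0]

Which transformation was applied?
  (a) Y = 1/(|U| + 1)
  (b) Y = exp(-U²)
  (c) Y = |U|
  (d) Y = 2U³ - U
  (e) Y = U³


Checking option (b) Y = exp(-U²):
  U = -7.323 -> Y = 0.0 ✓
  U = -1.13 -> Y = 0.279 ✓
  U = -3.806 -> Y = 0.0 ✓
All samples match this transformation.

(b) exp(-U²)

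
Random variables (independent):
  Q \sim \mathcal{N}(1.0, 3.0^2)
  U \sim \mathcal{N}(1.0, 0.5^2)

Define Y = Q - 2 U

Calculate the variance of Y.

For independent RVs: Var(aX + bY) = a²Var(X) + b²Var(Y)
Var(Q) = 9
Var(U) = 0.25
Var(Y) = 1²*9 + (-2)²*0.25
= 1*9 + 4*0.25 = 10

10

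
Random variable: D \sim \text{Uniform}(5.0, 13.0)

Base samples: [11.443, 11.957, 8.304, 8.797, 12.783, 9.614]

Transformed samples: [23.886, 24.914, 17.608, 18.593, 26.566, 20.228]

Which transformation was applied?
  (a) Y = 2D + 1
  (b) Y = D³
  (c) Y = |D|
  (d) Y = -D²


Checking option (a) Y = 2D + 1:
  D = 11.443 -> Y = 23.886 ✓
  D = 11.957 -> Y = 24.914 ✓
  D = 8.304 -> Y = 17.608 ✓
All samples match this transformation.

(a) 2D + 1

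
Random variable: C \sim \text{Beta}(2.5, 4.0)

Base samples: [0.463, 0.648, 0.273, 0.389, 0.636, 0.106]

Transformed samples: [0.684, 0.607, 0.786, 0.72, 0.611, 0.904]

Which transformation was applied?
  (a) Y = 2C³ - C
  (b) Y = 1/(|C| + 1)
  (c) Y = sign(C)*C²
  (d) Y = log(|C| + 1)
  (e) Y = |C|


Checking option (b) Y = 1/(|C| + 1):
  C = 0.463 -> Y = 0.684 ✓
  C = 0.648 -> Y = 0.607 ✓
  C = 0.273 -> Y = 0.786 ✓
All samples match this transformation.

(b) 1/(|C| + 1)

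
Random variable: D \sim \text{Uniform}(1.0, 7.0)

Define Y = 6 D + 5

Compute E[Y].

For Y = 6D + 5:
E[Y] = 6 * E[D] + 5
E[D] = (1 + 7)/2 = 4
E[Y] = 6 * 4 + 5 = 29

29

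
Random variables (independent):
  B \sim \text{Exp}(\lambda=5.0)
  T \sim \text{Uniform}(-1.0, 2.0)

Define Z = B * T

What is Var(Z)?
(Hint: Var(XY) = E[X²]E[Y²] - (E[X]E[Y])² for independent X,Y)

Var(XY) = E[X²]E[Y²] - (E[X]E[Y])²
E[B] = 0.2, Var(B) = 0.04
E[T] = 0.5, Var(T) = 0.75
E[B²] = 0.04 + 0.2² = 0.08
E[T²] = 0.75 + 0.5² = 1
Var(Z) = 0.08*1 - (0.2*0.5)²
= 0.08 - 0.01 = 0.07

0.07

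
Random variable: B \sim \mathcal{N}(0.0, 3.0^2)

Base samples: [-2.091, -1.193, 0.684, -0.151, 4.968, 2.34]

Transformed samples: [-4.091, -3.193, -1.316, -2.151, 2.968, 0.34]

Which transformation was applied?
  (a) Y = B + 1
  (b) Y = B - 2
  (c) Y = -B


Checking option (b) Y = B - 2:
  B = -2.091 -> Y = -4.091 ✓
  B = -1.193 -> Y = -3.193 ✓
  B = 0.684 -> Y = -1.316 ✓
All samples match this transformation.

(b) B - 2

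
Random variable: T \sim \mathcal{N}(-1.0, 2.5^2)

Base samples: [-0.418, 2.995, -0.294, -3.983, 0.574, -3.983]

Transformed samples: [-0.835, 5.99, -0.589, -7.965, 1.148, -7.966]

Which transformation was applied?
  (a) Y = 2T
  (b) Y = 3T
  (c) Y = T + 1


Checking option (a) Y = 2T:
  T = -0.418 -> Y = -0.835 ✓
  T = 2.995 -> Y = 5.99 ✓
  T = -0.294 -> Y = -0.589 ✓
All samples match this transformation.

(a) 2T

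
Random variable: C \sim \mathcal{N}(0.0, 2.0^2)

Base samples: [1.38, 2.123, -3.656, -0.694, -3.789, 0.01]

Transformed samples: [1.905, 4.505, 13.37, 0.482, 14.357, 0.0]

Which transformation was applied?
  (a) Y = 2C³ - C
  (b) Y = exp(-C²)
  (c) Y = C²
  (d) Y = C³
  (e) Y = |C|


Checking option (c) Y = C²:
  C = 1.38 -> Y = 1.905 ✓
  C = 2.123 -> Y = 4.505 ✓
  C = -3.656 -> Y = 13.37 ✓
All samples match this transformation.

(c) C²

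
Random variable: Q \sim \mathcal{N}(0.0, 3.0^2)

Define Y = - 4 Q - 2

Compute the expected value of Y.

For Y = -4Q - 2:
E[Y] = -4 * E[Q] - 2
E[Q] = 0.0 = 0
E[Y] = -4 * 0 - 2 = -2

-2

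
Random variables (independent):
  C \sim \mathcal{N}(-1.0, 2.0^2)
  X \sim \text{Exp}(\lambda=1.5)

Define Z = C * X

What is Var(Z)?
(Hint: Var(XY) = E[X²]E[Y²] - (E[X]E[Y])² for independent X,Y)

Var(XY) = E[X²]E[Y²] - (E[X]E[Y])²
E[C] = -1, Var(C) = 4
E[X] = 0.66666667, Var(X) = 0.44444444
E[C²] = 4 + (-1)² = 5
E[X²] = 0.44444444 + 0.66666667² = 0.88888889
Var(Z) = 5*0.88888889 - (-1*0.66666667)²
= 4.4444444 - 0.44444444 = 4

4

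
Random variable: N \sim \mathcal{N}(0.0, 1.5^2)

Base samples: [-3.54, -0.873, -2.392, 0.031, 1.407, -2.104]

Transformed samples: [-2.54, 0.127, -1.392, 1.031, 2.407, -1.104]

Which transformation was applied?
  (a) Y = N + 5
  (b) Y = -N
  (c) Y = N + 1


Checking option (c) Y = N + 1:
  N = -3.54 -> Y = -2.54 ✓
  N = -0.873 -> Y = 0.127 ✓
  N = -2.392 -> Y = -1.392 ✓
All samples match this transformation.

(c) N + 1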